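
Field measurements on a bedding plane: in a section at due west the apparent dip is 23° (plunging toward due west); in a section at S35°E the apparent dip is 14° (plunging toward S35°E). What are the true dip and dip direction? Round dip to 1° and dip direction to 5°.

The two traces are lines in the plane: v₁ = (sin 270°·cos 23°, cos 270°·cos 23°, −sin 23°), v₂ = (sin 145°·cos 14°, cos 145°·cos 14°, −sin 14°).
The plane normal is n = v₁ × v₂ ∝ (-0.311, -0.440, 0.732).
tan δ = √(n_x²+n_y²)/n_z = 0.539/0.732, so δ = 36.4°.
Dip direction = azimuth of (n_x, n_y) = atan2(-0.311, -0.440) = 215°.

true dip 36°, dip direction 215°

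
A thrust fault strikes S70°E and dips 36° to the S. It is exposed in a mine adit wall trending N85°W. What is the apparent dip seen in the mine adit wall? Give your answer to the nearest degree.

11°

The strike is S70°E and the section trends N85°W; the acute angle between them is β = 15°.
tan(apparent dip) = tan 36° · sin 15° = 0.1880
α = arctan(0.1880) = 10.65°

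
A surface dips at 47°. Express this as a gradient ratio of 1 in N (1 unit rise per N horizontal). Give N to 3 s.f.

1 in 0.933

1 : N means tan θ = 1/N, so N = 1/tan 47° = 1/1.0724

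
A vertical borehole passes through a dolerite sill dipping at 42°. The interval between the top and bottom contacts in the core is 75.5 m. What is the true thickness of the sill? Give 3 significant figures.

True thickness t = h · cos(dip) = 75.5 × cos 42°
t = 75.5 × 0.7431 = 56.107 m

56.1 m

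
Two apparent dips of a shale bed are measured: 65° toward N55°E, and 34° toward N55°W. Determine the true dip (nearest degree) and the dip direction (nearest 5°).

The two traces are lines in the plane: v₁ = (sin 55°·cos 65°, cos 55°·cos 65°, −sin 65°), v₂ = (sin 305°·cos 34°, cos 305°·cos 34°, −sin 34°).
Cross product v₁ × v₂ gives the pole to the plane: n ∝ (0.295, 0.809, 0.329).
True dip = arccos(n_z / |n|) = arccos(0.3571) = 69.1°.
Dip direction = atan2(0.295, 0.809) = 20° (azimuth of n's horizontal projection).

true dip 69°, dip direction 020°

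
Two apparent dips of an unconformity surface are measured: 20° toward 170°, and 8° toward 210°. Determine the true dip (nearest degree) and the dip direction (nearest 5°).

Each apparent-dip line lies in the plane. As unit vectors (x east, y north, z up), v₁ plunges 20°→170° and v₂ plunges 8°→210°.
Cross product v₁ × v₂ gives the pole to the plane: n ∝ (0.165, -0.192, 0.598).
True dip = arccos(n_z / |n|) = arccos(0.9211) = 22.9°.
The horizontal component of n points toward azimuth atan2(n_x, n_y) = 139°, the dip direction.

true dip 23°, dip direction 140°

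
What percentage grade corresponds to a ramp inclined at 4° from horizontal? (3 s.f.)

6.99%

grade % = 100 × tan 4° = 100 × 0.0699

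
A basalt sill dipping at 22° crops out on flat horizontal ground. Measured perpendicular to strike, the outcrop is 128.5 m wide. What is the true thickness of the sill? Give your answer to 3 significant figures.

48.1 m

True thickness t = w · sin(dip) = 128.5 × sin 22°
t = 128.5 × 0.3746 = 48.137 m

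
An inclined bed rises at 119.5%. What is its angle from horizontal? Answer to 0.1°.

tan θ = 119.5/100 = 1.1950
θ = arctan(1.1950) = 50.08°

50.1°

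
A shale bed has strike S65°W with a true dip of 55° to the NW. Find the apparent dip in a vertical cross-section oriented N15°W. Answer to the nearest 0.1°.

Angle between strike (S65°W) and section (N15°W): β = 80°.
tan(apparent dip) = tan 55° · sin 80° = 1.4065
α = arctan(1.4065) = 54.59°

54.6°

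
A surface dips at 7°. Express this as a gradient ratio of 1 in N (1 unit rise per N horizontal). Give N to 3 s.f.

1 : N means tan θ = 1/N, so N = 1/tan 7° = 1/0.1228

1 in 8.14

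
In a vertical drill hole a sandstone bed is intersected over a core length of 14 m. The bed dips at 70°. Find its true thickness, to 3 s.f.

4.79 m

True thickness t = h · cos(dip) = 14 × cos 70°
t = 14 × 0.3420 = 4.788 m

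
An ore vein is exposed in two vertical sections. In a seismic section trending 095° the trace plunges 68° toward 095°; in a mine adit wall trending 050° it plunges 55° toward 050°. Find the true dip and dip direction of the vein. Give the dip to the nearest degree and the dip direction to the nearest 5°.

The two traces are lines in the plane: v₁ = (sin 95°·cos 68°, cos 95°·cos 68°, −sin 68°), v₂ = (sin 50°·cos 55°, cos 50°·cos 55°, −sin 55°).
n = v₁ × v₂ = (0.369, -0.102, 0.152) (taken with n_z > 0).
tan δ = √(n_x²+n_y²)/n_z = 0.382/0.152, so δ = 68.3°.
Dip direction = atan2(0.369, -0.102) = 105° (azimuth of n's horizontal projection).

true dip 68°, dip direction 105°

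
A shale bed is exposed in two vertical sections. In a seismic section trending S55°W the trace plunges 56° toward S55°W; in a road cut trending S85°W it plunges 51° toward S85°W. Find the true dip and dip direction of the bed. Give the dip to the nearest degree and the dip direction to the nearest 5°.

true dip 56°, dip direction 230°

Each apparent-dip line lies in the plane. As unit vectors (x east, y north, z up), v₁ plunges 56°→S55°W and v₂ plunges 51°→S85°W.
Cross product v₁ × v₂ gives the pole to the plane: n ∝ (-0.204, -0.164, 0.176).
Dip δ = arctan(|n_h|/n_z) = arctan(0.261/0.176) = 56.1°.
Dip direction = azimuth of (n_x, n_y) = atan2(-0.204, -0.164) = 231°.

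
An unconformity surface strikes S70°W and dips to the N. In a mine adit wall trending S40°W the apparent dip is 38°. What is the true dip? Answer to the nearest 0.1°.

β = acute angle between strike S70°W and section S40°W = 30°.
tan(true dip) = tan 38° / sin 30° = 1.5626
true dip = arctan 1.5626 = 57.38°

57.4°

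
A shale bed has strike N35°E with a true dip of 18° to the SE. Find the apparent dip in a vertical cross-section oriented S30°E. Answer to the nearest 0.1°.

The strike is N35°E and the section trends S30°E; the acute angle between them is β = 65°.
tan α = tan 18° × sin 65° = 0.3249 × 0.9063 = 0.2945
α = arctan(0.2945) = 16.41°

16.4°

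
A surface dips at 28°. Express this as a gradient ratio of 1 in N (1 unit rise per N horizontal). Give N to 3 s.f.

1 : N means tan θ = 1/N, so N = 1/tan 28° = 1/0.5317

1 in 1.88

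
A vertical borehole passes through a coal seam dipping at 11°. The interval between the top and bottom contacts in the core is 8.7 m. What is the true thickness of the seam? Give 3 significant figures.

True thickness t = h · cos(dip) = 8.7 × cos 11°
t = 8.7 × 0.9816 = 8.540 m

8.54 m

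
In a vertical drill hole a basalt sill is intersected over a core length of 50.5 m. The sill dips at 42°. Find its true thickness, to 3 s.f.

37.5 m

True thickness t = h · cos(dip) = 50.5 × cos 42°
t = 50.5 × 0.7431 = 37.529 m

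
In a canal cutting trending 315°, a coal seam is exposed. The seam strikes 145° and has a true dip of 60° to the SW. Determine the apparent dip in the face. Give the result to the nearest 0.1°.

16.7°

The strike is 145° and the section trends 315°; the acute angle between them is β = 10°.
tan(apparent dip) = tan 60° · sin 10° = 0.3008
α = arctan(0.3008) = 16.74°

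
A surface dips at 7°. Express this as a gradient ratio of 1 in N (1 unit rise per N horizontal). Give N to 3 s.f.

1 : N means tan θ = 1/N, so N = 1/tan 7° = 1/0.1228

1 in 8.14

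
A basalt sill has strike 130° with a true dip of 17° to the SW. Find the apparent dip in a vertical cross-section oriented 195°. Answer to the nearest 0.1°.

15.5°

The section lies 65° from the strike.
tan α = tan 17° × sin 65° = 0.3057 × 0.9063 = 0.2771
apparent dip = arctan 0.2771 = 15.49°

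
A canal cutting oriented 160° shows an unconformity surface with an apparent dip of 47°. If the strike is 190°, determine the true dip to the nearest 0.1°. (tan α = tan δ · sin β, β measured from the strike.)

65.0°

β = acute angle between strike 190° and section 160° = 30°.
tan δ = tan α / sin β = tan 47° / sin 30° = 1.0724 / 0.5000 = 2.1447
true dip = arctan 2.1447 = 65.00°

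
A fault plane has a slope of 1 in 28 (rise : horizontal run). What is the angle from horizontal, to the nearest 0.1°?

2.0°

tan θ = 1/28 = 0.0357
θ = arctan(0.0357) = 2.05°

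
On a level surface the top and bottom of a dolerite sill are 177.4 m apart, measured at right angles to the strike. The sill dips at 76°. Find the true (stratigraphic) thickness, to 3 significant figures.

True thickness t = w · sin(dip) = 177.4 × sin 76°
t = 177.4 × 0.9703 = 172.130 m

172 m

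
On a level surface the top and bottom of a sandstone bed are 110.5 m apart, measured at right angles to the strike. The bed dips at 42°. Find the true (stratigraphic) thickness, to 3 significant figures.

True thickness t = w · sin(dip) = 110.5 × sin 42°
t = 110.5 × 0.6691 = 73.939 m

73.9 m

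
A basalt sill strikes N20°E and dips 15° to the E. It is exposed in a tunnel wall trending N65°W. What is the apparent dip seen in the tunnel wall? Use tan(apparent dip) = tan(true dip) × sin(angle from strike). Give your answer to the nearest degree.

15°

Angle between strike (N20°E) and section (N65°W): β = 85°.
tan(apparent dip) = tan 15° · sin 85° = 0.2669
α = arctan(0.2669) = 14.95°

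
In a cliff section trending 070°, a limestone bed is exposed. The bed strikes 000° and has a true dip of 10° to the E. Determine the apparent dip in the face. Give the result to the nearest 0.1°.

The section lies 70° from the strike.
tan(apparent dip) = tan 10° · sin 70° = 0.1657
α = arctan(0.1657) = 9.41°

9.4°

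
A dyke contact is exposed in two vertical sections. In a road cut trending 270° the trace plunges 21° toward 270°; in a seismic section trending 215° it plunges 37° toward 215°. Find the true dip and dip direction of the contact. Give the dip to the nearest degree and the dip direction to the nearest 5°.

Each apparent-dip line lies in the plane. As unit vectors (x east, y north, z up), v₁ plunges 21°→270° and v₂ plunges 37°→215°.
n = v₁ × v₂ = (-0.234, -0.398, 0.611) (taken with n_z > 0).
Dip δ = arctan(|n_h|/n_z) = arctan(0.462/0.611) = 37.1°.
The horizontal component of n points toward azimuth atan2(n_x, n_y) = 211°, the dip direction.

true dip 37°, dip direction 210°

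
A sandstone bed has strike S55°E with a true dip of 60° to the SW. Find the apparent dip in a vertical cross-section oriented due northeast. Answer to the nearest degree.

60°

Angle between strike (S55°E) and section (due northeast): β = 80°.
tan α = tan 60° × sin 80° = 1.7321 × 0.9848 = 1.7057
α = arctan(1.7057) = 59.62°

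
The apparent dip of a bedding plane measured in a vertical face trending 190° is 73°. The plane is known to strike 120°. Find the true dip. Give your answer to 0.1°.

74.0°

β = acute angle between strike 120° and section 190° = 70°.
tan(true dip) = tan 73° / sin 70° = 3.4808
true dip = arctan 3.4808 = 73.97°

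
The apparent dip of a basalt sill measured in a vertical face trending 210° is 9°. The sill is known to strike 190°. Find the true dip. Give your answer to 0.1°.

The section is 20° from the strike.
tan(true dip) = tan 9° / sin 20° = 0.4631
δ = arctan(0.4631) = 24.85°

24.8°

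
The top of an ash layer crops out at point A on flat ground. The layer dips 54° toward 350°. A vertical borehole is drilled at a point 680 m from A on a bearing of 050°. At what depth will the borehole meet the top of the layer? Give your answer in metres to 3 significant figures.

The hole lies 60° from the dip direction, so the down-dip offset is 680 × cos 60° = 340.00 m.
Depth = down-dip offset × tan(dip) = 340.00 × tan 54° = 340.00 × 1.3764
Depth = 467.97 m

468 m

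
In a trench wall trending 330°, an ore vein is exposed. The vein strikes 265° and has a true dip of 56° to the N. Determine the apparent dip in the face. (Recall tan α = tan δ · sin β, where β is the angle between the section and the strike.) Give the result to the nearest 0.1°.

53.3°

Angle between strike (265°) and section (330°): β = 65°.
tan(apparent dip) = tan 56° · sin 65° = 1.3437
apparent dip = arctan 1.3437 = 53.34°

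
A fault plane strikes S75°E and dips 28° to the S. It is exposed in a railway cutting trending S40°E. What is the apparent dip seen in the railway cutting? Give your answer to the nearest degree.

The strike is S75°E and the section trends S40°E; the acute angle between them is β = 35°.
tan(apparent dip) = tan 28° · sin 35° = 0.3050
α = arctan(0.3050) = 16.96°

17°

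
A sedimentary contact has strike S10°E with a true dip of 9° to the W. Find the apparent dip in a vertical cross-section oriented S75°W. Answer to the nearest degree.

9°

The section lies 85° from the strike.
tan(apparent dip) = tan 9° · sin 85° = 0.1578
apparent dip = arctan 0.1578 = 8.97°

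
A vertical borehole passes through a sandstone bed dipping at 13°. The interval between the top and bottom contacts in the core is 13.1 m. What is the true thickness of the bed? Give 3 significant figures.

12.8 m

True thickness t = h · cos(dip) = 13.1 × cos 13°
t = 13.1 × 0.9744 = 12.764 m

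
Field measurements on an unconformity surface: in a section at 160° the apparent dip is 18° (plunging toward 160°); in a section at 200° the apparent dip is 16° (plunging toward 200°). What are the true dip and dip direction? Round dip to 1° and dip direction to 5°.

Each apparent-dip line lies in the plane. As unit vectors (x east, y north, z up), v₁ plunges 18°→160° and v₂ plunges 16°→200°.
n = v₁ × v₂ = (0.033, -0.191, 0.588) (taken with n_z > 0).
tan δ = √(n_x²+n_y²)/n_z = 0.194/0.588, so δ = 18.3°.
The horizontal component of n points toward azimuth atan2(n_x, n_y) = 170°, the dip direction.

true dip 18°, dip direction 170°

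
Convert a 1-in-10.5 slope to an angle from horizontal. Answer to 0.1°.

tan θ = 1/10.5 = 0.0952
θ = arctan(0.0952) = 5.44°

5.4°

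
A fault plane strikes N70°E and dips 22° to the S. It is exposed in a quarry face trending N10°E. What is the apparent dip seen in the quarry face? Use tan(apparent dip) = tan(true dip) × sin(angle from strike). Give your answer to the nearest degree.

The section lies 60° from the strike.
tan(apparent dip) = tan 22° · sin 60° = 0.3499
apparent dip = arctan 0.3499 = 19.28°

19°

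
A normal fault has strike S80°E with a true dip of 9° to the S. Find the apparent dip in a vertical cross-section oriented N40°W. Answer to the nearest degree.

Angle between strike (S80°E) and section (N40°W): β = 40°.
tan α = tan 9° × sin 40° = 0.1584 × 0.6428 = 0.1018
apparent dip = arctan 0.1018 = 5.81°

6°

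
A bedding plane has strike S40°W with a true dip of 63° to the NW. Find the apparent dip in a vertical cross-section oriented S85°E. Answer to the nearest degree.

Angle between strike (S40°W) and section (S85°E): β = 55°.
tan α = tan 63° × sin 55° = 1.9626 × 0.8192 = 1.6077
apparent dip = arctan 1.6077 = 58.12°

58°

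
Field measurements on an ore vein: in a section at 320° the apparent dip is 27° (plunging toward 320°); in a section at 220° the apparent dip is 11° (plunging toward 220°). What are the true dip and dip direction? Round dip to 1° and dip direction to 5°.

true dip 30°, dip direction 290°

The two traces are lines in the plane: v₁ = (sin 320°·cos 27°, cos 320°·cos 27°, −sin 27°), v₂ = (sin 220°·cos 11°, cos 220°·cos 11°, −sin 11°).
n = v₁ × v₂ = (-0.472, 0.177, 0.861) (taken with n_z > 0).
Dip δ = arctan(|n_h|/n_z) = arctan(0.504/0.861) = 30.3°.
Dip direction = atan2(-0.472, 0.177) = 291° (azimuth of n's horizontal projection).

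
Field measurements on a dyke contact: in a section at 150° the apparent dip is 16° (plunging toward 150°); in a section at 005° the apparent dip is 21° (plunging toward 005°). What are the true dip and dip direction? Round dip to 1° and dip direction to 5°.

true dip 48°, dip direction 075°

Represent each trace as a vector plunging at its apparent dip toward its trend (east-north-up frame): v₁ = (0.481, -0.832, -0.276), v₂ = (0.081, 0.930, -0.358).
The plane normal is n = v₁ × v₂ ∝ (0.555, 0.150, 0.515).
Dip δ = arctan(|n_h|/n_z) = arctan(0.575/0.515) = 48.1°.
Dip direction = atan2(0.555, 0.150) = 75° (azimuth of n's horizontal projection).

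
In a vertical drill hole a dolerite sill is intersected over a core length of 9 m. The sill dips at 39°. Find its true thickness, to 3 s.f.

True thickness t = h · cos(dip) = 9 × cos 39°
t = 9 × 0.7771 = 6.994 m

6.99 m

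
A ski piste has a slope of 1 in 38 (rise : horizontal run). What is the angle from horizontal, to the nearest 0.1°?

1.5°

tan θ = 1/38 = 0.0263
θ = arctan(0.0263) = 1.51°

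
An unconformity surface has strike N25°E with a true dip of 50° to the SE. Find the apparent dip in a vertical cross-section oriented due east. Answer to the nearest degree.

47°

The section lies 65° from the strike.
tan α = tan 50° × sin 65° = 1.1918 × 0.9063 = 1.0801
α = arctan(1.0801) = 47.21°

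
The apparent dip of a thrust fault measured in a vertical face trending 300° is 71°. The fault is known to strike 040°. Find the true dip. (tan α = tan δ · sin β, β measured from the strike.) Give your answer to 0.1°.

The section is 80° from the strike.
tan(true dip) = tan 71° / sin 80° = 2.9490
true dip = arctan 2.9490 = 71.27°

71.3°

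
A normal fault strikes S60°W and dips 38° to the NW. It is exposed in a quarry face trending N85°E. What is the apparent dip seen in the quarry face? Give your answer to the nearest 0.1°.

Angle between strike (S60°W) and section (N85°E): β = 25°.
tan α = tan 38° × sin 25° = 0.7813 × 0.4226 = 0.3302
α = arctan(0.3302) = 18.27°

18.3°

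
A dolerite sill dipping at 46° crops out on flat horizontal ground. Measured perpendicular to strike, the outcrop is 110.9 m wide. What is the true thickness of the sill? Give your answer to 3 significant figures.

79.8 m

True thickness t = w · sin(dip) = 110.9 × sin 46°
t = 110.9 × 0.7193 = 79.775 m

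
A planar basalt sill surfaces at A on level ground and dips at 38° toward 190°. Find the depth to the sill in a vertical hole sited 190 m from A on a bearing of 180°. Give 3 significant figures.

146 m

The hole lies 10° from the dip direction, so the down-dip offset is 190 × cos 10° = 187.11 m.
Depth = down-dip offset × tan(dip) = 187.11 × tan 38° = 187.11 × 0.7813
Depth = 146.19 m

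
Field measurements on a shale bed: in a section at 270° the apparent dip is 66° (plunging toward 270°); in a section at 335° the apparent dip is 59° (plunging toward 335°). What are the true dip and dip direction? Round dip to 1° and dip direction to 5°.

true dip 67°, dip direction 290°

Each apparent-dip line lies in the plane. As unit vectors (x east, y north, z up), v₁ plunges 66°→270° and v₂ plunges 59°→335°.
The plane normal is n = v₁ × v₂ ∝ (-0.426, 0.150, 0.190).
True dip = arccos(n_z / |n|) = arccos(0.3873) = 67.2°.
Dip direction = atan2(-0.426, 0.150) = 289° (azimuth of n's horizontal projection).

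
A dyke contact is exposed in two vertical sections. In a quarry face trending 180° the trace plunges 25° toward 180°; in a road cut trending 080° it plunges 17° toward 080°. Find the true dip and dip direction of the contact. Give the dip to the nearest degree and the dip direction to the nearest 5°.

Each apparent-dip line lies in the plane. As unit vectors (x east, y north, z up), v₁ plunges 25°→180° and v₂ plunges 17°→080°.
The plane normal is n = v₁ × v₂ ∝ (0.335, -0.398, 0.854).
tan δ = √(n_x²+n_y²)/n_z = 0.520/0.854, so δ = 31.4°.
Dip direction = azimuth of (n_x, n_y) = atan2(0.335, -0.398) = 140°.

true dip 31°, dip direction 140°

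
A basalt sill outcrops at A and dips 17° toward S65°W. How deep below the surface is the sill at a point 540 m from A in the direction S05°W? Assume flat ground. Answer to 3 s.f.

The hole lies 60° from the dip direction, so the down-dip offset is 540 × cos 60° = 270.00 m.
Depth = down-dip offset × tan(dip) = 270.00 × tan 17° = 270.00 × 0.3057
Depth = 82.55 m

82.5 m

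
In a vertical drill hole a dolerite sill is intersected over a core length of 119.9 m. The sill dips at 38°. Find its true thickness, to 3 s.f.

True thickness t = h · cos(dip) = 119.9 × cos 38°
t = 119.9 × 0.7880 = 94.482 m

94.5 m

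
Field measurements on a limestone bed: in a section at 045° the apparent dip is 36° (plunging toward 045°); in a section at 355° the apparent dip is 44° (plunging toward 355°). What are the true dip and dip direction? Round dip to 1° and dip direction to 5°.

Each apparent-dip line lies in the plane. As unit vectors (x east, y north, z up), v₁ plunges 36°→045° and v₂ plunges 44°→355°.
n = v₁ × v₂ = (0.024, 0.434, 0.446) (taken with n_z > 0).
tan δ = √(n_x²+n_y²)/n_z = 0.435/0.446, so δ = 44.3°.
Dip direction = azimuth of (n_x, n_y) = atan2(0.024, 0.434) = 3°.

true dip 44°, dip direction 005°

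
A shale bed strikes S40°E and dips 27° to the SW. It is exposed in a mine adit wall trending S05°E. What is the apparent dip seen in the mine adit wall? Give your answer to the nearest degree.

16°

The section lies 35° from the strike.
tan(apparent dip) = tan 27° · sin 35° = 0.2923
apparent dip = arctan 0.2923 = 16.29°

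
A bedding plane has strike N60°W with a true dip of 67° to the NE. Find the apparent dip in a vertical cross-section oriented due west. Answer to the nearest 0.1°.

49.7°

Angle between strike (N60°W) and section (due west): β = 30°.
tan(apparent dip) = tan 67° · sin 30° = 1.1779
α = arctan(1.1779) = 49.67°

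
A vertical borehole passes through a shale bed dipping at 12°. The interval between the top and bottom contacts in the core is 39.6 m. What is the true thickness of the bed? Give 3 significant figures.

True thickness t = h · cos(dip) = 39.6 × cos 12°
t = 39.6 × 0.9781 = 38.735 m

38.7 m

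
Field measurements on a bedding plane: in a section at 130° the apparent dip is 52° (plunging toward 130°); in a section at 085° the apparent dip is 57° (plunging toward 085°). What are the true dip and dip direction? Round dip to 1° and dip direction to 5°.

true dip 57°, dip direction 095°

Each apparent-dip line lies in the plane. As unit vectors (x east, y north, z up), v₁ plunges 52°→130° and v₂ plunges 57°→085°.
Cross product v₁ × v₂ gives the pole to the plane: n ∝ (0.369, -0.032, 0.237).
tan δ = √(n_x²+n_y²)/n_z = 0.371/0.237, so δ = 57.4°.
Dip direction = atan2(0.369, -0.032) = 95° (azimuth of n's horizontal projection).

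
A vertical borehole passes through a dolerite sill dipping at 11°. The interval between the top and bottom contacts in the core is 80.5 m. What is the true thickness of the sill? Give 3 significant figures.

True thickness t = h · cos(dip) = 80.5 × cos 11°
t = 80.5 × 0.9816 = 79.021 m

79.0 m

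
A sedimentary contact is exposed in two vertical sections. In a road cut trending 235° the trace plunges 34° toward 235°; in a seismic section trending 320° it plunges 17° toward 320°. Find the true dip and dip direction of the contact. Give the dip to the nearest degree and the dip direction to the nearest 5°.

Each apparent-dip line lies in the plane. As unit vectors (x east, y north, z up), v₁ plunges 34°→235° and v₂ plunges 17°→320°.
n = v₁ × v₂ = (-0.549, -0.145, 0.790) (taken with n_z > 0).
tan δ = √(n_x²+n_y²)/n_z = 0.568/0.790, so δ = 35.7°.
Dip direction = azimuth of (n_x, n_y) = atan2(-0.549, -0.145) = 255°.

true dip 36°, dip direction 255°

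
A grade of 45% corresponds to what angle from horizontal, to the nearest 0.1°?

tan θ = 45/100 = 0.4500
θ = arctan(0.4500) = 24.23°

24.2°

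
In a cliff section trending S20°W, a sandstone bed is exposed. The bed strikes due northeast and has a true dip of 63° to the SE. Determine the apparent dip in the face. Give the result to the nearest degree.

40°

Angle between strike (due northeast) and section (S20°W): β = 25°.
tan(apparent dip) = tan 63° · sin 25° = 0.8294
apparent dip = arctan 0.8294 = 39.67°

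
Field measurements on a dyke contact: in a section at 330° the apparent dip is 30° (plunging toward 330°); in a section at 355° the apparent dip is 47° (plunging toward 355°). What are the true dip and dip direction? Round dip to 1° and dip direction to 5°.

Represent each trace as a vector plunging at its apparent dip toward its trend (east-north-up frame): v₁ = (-0.433, 0.750, -0.500), v₂ = (-0.059, 0.679, -0.731).
Cross product v₁ × v₂ gives the pole to the plane: n ∝ (0.209, 0.287, 0.250).
Dip δ = arctan(|n_h|/n_z) = arctan(0.355/0.250) = 54.9°.
Dip direction = azimuth of (n_x, n_y) = atan2(0.209, 0.287) = 36°.

true dip 55°, dip direction 035°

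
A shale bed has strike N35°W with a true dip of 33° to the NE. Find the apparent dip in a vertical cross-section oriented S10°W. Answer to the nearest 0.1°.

The strike is N35°W and the section trends S10°W; the acute angle between them is β = 45°.
tan(apparent dip) = tan 33° · sin 45° = 0.4592
apparent dip = arctan 0.4592 = 24.66°

24.7°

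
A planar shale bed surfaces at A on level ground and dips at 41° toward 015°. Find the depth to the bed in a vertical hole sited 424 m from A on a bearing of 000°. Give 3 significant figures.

The hole lies 15° from the dip direction, so the down-dip offset is 424 × cos 15° = 409.55 m.
Depth = down-dip offset × tan(dip) = 409.55 × tan 41° = 409.55 × 0.8693
Depth = 356.02 m

356 m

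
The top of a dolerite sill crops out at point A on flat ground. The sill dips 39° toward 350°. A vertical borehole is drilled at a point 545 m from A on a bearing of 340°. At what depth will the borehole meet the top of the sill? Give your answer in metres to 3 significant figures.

435 m

The hole lies 10° from the dip direction, so the down-dip offset is 545 × cos 10° = 536.72 m.
Depth = down-dip offset × tan(dip) = 536.72 × tan 39° = 536.72 × 0.8098
Depth = 434.63 m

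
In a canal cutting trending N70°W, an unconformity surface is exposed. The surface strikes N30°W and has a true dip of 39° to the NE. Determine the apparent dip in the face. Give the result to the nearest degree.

The section lies 40° from the strike.
tan α = tan 39° × sin 40° = 0.8098 × 0.6428 = 0.5205
apparent dip = arctan 0.5205 = 27.50°

27°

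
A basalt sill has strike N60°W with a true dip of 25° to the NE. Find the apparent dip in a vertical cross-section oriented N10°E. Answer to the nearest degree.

The section lies 70° from the strike.
tan α = tan 25° × sin 70° = 0.4663 × 0.9397 = 0.4382
α = arctan(0.4382) = 23.66°

24°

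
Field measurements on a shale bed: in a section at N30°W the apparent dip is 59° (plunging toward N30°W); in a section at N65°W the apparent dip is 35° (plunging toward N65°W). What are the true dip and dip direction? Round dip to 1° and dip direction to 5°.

Represent each trace as a vector plunging at its apparent dip toward its trend (east-north-up frame): v₁ = (-0.258, 0.446, -0.857), v₂ = (-0.742, 0.346, -0.574).
Cross product v₁ × v₂ gives the pole to the plane: n ∝ (0.041, 0.489, 0.242).
True dip = arccos(n_z / |n|) = arccos(0.4425) = 63.7°.
The horizontal component of n points toward azimuth atan2(n_x, n_y) = 5°, the dip direction.

true dip 64°, dip direction 005°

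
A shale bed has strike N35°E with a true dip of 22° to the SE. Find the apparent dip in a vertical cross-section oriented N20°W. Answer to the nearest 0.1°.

18.3°

Angle between strike (N35°E) and section (N20°W): β = 55°.
tan(apparent dip) = tan 22° · sin 55° = 0.3310
α = arctan(0.3310) = 18.31°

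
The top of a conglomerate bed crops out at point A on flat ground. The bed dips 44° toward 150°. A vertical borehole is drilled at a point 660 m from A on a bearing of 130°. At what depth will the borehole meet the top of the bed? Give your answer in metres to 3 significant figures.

The hole lies 20° from the dip direction, so the down-dip offset is 660 × cos 20° = 620.20 m.
Depth = down-dip offset × tan(dip) = 620.20 × tan 44° = 620.20 × 0.9657
Depth = 598.92 m

599 m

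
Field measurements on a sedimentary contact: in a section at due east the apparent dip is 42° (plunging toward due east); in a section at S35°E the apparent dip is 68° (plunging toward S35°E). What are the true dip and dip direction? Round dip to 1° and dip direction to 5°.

true dip 69°, dip direction 160°

The two traces are lines in the plane: v₁ = (sin 90°·cos 42°, cos 90°·cos 42°, −sin 42°), v₂ = (sin 145°·cos 68°, cos 145°·cos 68°, −sin 68°).
n = v₁ × v₂ = (0.205, -0.545, 0.228) (taken with n_z > 0).
True dip = arccos(n_z / |n|) = arccos(0.3645) = 68.6°.
Dip direction = azimuth of (n_x, n_y) = atan2(0.205, -0.545) = 159°.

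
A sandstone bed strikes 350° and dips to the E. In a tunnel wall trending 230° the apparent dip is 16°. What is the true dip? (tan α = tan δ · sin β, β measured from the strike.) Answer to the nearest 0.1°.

β = acute angle between strike 350° and section 230° = 60°.
tan(true dip) = tan 16° / sin 60° = 0.3311
true dip = arctan 0.3311 = 18.32°

18.3°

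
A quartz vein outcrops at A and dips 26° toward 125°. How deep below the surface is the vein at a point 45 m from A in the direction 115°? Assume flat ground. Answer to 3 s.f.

The hole lies 10° from the dip direction, so the down-dip offset is 45 × cos 10° = 44.32 m.
Depth = down-dip offset × tan(dip) = 44.32 × tan 26° = 44.32 × 0.4877
Depth = 21.61 m

21.6 m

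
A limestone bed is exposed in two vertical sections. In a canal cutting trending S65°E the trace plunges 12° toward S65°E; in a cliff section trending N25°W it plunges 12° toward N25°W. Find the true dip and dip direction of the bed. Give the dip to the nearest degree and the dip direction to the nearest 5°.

Represent each trace as a vector plunging at its apparent dip toward its trend (east-north-up frame): v₁ = (0.887, -0.413, -0.208), v₂ = (-0.413, 0.887, -0.208).
The plane normal is n = v₁ × v₂ ∝ (0.270, 0.270, 0.615).
Dip δ = arctan(|n_h|/n_z) = arctan(0.382/0.615) = 31.9°.
The horizontal component of n points toward azimuth atan2(n_x, n_y) = 45°, the dip direction.

true dip 32°, dip direction 045°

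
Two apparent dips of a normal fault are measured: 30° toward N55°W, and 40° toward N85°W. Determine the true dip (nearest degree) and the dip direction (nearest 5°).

The two traces are lines in the plane: v₁ = (sin 305°·cos 30°, cos 305°·cos 30°, −sin 30°), v₂ = (sin 275°·cos 40°, cos 275°·cos 40°, −sin 40°).
The plane normal is n = v₁ × v₂ ∝ (-0.286, -0.074, 0.332).
Dip δ = arctan(|n_h|/n_z) = arctan(0.295/0.332) = 41.7°.
Dip direction = atan2(-0.286, -0.074) = 255° (azimuth of n's horizontal projection).

true dip 42°, dip direction 255°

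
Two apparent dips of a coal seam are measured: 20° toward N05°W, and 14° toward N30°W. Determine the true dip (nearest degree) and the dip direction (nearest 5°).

true dip 22°, dip direction 025°

Each apparent-dip line lies in the plane. As unit vectors (x east, y north, z up), v₁ plunges 20°→N05°W and v₂ plunges 14°→N30°W.
n = v₁ × v₂ = (0.061, 0.146, 0.385) (taken with n_z > 0).
Dip δ = arctan(|n_h|/n_z) = arctan(0.158/0.385) = 22.3°.
The horizontal component of n points toward azimuth atan2(n_x, n_y) = 23°, the dip direction.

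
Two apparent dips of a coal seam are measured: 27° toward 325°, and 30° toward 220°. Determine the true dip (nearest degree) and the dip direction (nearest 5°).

Represent each trace as a vector plunging at its apparent dip toward its trend (east-north-up frame): v₁ = (-0.511, 0.730, -0.454), v₂ = (-0.557, -0.663, -0.500).
n = v₁ × v₂ = (-0.666, -0.003, 0.745) (taken with n_z > 0).
True dip = arccos(n_z / |n|) = arccos(0.7456) = 41.8°.
Dip direction = atan2(-0.666, -0.003) = 270° (azimuth of n's horizontal projection).

true dip 42°, dip direction 270°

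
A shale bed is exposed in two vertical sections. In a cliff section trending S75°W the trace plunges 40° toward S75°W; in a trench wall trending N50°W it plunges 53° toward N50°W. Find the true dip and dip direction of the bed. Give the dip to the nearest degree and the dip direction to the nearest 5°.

true dip 53°, dip direction 305°

Represent each trace as a vector plunging at its apparent dip toward its trend (east-north-up frame): v₁ = (-0.740, -0.198, -0.643), v₂ = (-0.461, 0.387, -0.799).
n = v₁ × v₂ = (-0.407, 0.295, 0.378) (taken with n_z > 0).
Dip δ = arctan(|n_h|/n_z) = arctan(0.502/0.378) = 53.1°.
Dip direction = azimuth of (n_x, n_y) = atan2(-0.407, 0.295) = 306°.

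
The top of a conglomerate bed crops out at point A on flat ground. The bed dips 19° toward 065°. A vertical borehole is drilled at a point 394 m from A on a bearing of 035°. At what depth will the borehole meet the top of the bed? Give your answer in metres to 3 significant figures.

The hole lies 30° from the dip direction, so the down-dip offset is 394 × cos 30° = 341.21 m.
Depth = down-dip offset × tan(dip) = 341.21 × tan 19° = 341.21 × 0.3443
Depth = 117.49 m

117 m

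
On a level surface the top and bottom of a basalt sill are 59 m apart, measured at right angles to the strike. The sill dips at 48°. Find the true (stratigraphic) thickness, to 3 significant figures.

True thickness t = w · sin(dip) = 59 × sin 48°
t = 59 × 0.7431 = 43.846 m

43.8 m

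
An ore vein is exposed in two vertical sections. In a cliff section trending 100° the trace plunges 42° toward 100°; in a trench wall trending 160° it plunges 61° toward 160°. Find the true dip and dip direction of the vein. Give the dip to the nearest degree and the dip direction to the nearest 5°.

true dip 61°, dip direction 160°

The two traces are lines in the plane: v₁ = (sin 100°·cos 42°, cos 100°·cos 42°, −sin 42°), v₂ = (sin 160°·cos 61°, cos 160°·cos 61°, −sin 61°).
n = v₁ × v₂ = (0.192, -0.529, 0.312) (taken with n_z > 0).
tan δ = √(n_x²+n_y²)/n_z = 0.563/0.312, so δ = 61.0°.
Dip direction = atan2(0.192, -0.529) = 160° (azimuth of n's horizontal projection).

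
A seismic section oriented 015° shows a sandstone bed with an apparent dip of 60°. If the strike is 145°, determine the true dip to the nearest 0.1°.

The section is 50° from the strike.
tan(true dip) = tan 60° / sin 50° = 2.2610
δ = arctan(2.2610) = 66.14°

66.1°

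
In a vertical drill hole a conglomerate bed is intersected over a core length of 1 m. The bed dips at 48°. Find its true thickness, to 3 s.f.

0.669 m

True thickness t = h · cos(dip) = 1 × cos 48°
t = 1 × 0.6691 = 0.669 m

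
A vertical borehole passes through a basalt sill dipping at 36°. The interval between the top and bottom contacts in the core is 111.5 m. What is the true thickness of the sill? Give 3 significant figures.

90.2 m

True thickness t = h · cos(dip) = 111.5 × cos 36°
t = 111.5 × 0.8090 = 90.205 m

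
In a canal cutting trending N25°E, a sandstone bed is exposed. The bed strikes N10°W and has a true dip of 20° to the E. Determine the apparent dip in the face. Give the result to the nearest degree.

12°

Angle between strike (N10°W) and section (N25°E): β = 35°.
tan α = tan 20° × sin 35° = 0.3640 × 0.5736 = 0.2088
apparent dip = arctan 0.2088 = 11.79°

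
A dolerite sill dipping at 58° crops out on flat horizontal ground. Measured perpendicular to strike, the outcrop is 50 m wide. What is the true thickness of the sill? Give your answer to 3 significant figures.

True thickness t = w · sin(dip) = 50 × sin 58°
t = 50 × 0.8480 = 42.402 m

42.4 m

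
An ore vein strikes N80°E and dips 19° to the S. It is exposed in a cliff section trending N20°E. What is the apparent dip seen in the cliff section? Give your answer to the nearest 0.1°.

The strike is N80°E and the section trends N20°E; the acute angle between them is β = 60°.
tan α = tan 19° × sin 60° = 0.3443 × 0.8660 = 0.2982
α = arctan(0.2982) = 16.60°

16.6°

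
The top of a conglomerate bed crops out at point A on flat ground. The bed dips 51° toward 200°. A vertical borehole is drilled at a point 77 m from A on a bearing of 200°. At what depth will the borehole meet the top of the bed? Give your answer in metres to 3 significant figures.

The hole is directly down-dip from the outcrop, so the down-dip offset is 77 m.
Depth = down-dip offset × tan(dip) = 77.00 × tan 51° = 77.00 × 1.2349
Depth = 95.09 m

95.1 m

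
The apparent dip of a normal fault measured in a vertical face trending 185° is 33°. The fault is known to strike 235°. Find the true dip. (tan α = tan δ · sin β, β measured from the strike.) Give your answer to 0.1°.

The section is 50° from the strike.
tan(true dip) = tan 33° / sin 50° = 0.8477
δ = arctan(0.8477) = 40.29°

40.3°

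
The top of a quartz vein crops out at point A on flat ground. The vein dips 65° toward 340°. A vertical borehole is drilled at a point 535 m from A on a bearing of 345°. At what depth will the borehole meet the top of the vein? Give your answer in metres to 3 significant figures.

1140 m

The hole lies 5° from the dip direction, so the down-dip offset is 535 × cos 5° = 532.96 m.
Depth = down-dip offset × tan(dip) = 532.96 × tan 65° = 532.96 × 2.1445
Depth = 1142.95 m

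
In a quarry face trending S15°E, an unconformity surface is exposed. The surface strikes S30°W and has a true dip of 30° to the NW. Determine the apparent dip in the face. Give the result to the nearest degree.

The strike is S30°W and the section trends S15°E; the acute angle between them is β = 45°.
tan α = tan 30° × sin 45° = 0.5774 × 0.7071 = 0.4082
apparent dip = arctan 0.4082 = 22.21°

22°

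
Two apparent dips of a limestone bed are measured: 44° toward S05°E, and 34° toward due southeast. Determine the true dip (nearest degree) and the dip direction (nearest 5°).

true dip 44°, dip direction 180°

Each apparent-dip line lies in the plane. As unit vectors (x east, y north, z up), v₁ plunges 44°→S05°E and v₂ plunges 34°→due southeast.
The plane normal is n = v₁ × v₂ ∝ (-0.007, -0.372, 0.383).
tan δ = √(n_x²+n_y²)/n_z = 0.372/0.383, so δ = 44.2°.
Dip direction = azimuth of (n_x, n_y) = atan2(-0.007, -0.372) = 181°.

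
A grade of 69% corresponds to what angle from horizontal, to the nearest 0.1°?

34.6°

tan θ = 69/100 = 0.6900
θ = arctan(0.6900) = 34.61°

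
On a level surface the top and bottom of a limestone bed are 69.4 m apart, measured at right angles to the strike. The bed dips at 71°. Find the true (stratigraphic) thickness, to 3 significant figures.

65.6 m

True thickness t = w · sin(dip) = 69.4 × sin 71°
t = 69.4 × 0.9455 = 65.619 m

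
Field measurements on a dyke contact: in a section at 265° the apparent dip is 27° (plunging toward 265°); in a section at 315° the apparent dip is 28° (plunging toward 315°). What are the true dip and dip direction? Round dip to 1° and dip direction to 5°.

Each apparent-dip line lies in the plane. As unit vectors (x east, y north, z up), v₁ plunges 27°→265° and v₂ plunges 28°→315°.
The plane normal is n = v₁ × v₂ ∝ (-0.320, 0.133, 0.603).
tan δ = √(n_x²+n_y²)/n_z = 0.347/0.603, so δ = 29.9°.
The horizontal component of n points toward azimuth atan2(n_x, n_y) = 293°, the dip direction.

true dip 30°, dip direction 295°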